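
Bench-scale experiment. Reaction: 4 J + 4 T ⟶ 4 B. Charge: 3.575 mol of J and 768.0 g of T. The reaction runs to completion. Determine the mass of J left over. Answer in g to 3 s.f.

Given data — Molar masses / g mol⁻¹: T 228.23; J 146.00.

n(J) = 3.575 mol
n(T) = 768.0 / 228.23 = 3.365 mol
n/ν for J = 3.575/4 = 0.8938
n/ν for T = 3.365/4 = 0.8413
Smallest n/ν is T → limiting reagent.
J consumed = (4/4) × 3.365 = 3.365 mol
J remaining = 3.575 − 3.365 = 0.2100 mol
mass = 0.2100 × 146.00 = 30.66 g

30.7 g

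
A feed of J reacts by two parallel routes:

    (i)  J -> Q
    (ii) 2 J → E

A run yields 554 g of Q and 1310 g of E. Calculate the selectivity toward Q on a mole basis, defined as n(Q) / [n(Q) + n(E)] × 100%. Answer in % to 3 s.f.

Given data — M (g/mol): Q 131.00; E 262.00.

n(Q) = 554 / 131.00 = 4.229 mol
n(E) = 1310 / 262.00 = 5.000 mol
selectivity = 4.229/(4.229+5.000) × 100 = 45.82 %

45.8 %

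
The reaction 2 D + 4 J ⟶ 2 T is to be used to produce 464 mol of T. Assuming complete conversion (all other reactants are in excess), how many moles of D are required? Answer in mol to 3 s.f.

n(T) = 464.0 mol
n(D) = (2/2) × 464.0 = 464.0 mol

464 mol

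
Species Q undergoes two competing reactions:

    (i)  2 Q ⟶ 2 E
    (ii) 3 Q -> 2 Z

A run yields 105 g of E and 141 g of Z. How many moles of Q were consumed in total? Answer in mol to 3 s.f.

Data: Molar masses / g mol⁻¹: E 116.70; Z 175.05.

n(E) = 105 / 116.70 = 0.8997 mol
n(Z) = 141 / 175.05 = 0.8055 mol
n(Q) via (i) = (2/2)×0.8997 = 0.8997 mol
n(Q) via (ii) = (3/2)×0.8055 = 1.208 mol
total n(Q) = 0.8997 + 1.208 = 2.108 mol

2.11 mol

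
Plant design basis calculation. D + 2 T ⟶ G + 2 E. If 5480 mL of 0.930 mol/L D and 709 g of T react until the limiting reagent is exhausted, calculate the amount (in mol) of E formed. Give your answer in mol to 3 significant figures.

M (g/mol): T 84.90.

8.35 mol

n(D) = 0.930 × 5480/1000 = 5.096 mol
n(T) = 709.0 / 84.90 = 8.351 mol
n/ν → D: 5.096, T: 4.176; T is limiting.
n(E) = (2/2) × 8.351 = 8.351 mol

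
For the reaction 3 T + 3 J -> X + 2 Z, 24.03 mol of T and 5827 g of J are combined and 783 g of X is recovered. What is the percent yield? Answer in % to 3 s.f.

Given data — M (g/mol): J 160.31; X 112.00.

n(T) = 24.03 mol
n(J) = 5827 / 160.31 = 36.35 mol
n/ν → T: 8.010, J: 12.12; T is limiting.
theoretical n(X) = (1/3) × 24.03 = 8.010 mol → 897.1 g
% yield = 783 / 897.1 × 100 = 87.28 %

87.3 %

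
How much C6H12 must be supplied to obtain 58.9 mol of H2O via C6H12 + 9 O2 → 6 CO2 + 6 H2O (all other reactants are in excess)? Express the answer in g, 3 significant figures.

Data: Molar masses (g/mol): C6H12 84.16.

826 g

n(H2O) = 58.90 mol
n(C6H12) = (1/6) × 58.90 = 9.817 mol
mass = 9.817 × 84.16 = 826.2 g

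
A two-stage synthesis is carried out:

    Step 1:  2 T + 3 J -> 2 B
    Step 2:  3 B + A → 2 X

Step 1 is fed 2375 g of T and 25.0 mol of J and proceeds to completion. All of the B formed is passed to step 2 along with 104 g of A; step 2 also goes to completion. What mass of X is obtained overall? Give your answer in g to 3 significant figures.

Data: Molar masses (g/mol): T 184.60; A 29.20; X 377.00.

Step 1:
n(T) = 2375 / 184.60 = 12.87 mol
n(J) = 25.00 mol
n/ν for T = 12.87/2 = 6.435
n/ν for J = 25.00/3 = 8.333
Smallest n/ν is T → limiting reagent.
n(B) produced = (2/2) × 12.87 = 12.87 mol
Step 2:
n(B) available = 12.87 mol
n(A) = 104.0 / 29.20 = 3.562 mol
n/ν for B = 12.87/3 = 4.290
n/ν for A = 3.562/1 = 3.562
Smallest n/ν is A → limiting reagent.
n(X) = (2/1) × 3.562 = 7.124 mol
mass = 7.124 × 377.00 = 2686 g

2690 g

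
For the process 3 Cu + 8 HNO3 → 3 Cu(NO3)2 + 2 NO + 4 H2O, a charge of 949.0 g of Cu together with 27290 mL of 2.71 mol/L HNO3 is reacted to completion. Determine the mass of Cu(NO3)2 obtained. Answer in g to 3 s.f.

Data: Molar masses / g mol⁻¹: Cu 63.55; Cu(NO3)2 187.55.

2800 g

n(Cu) = 949.0 / 63.55 = 14.93 mol
n(HNO3) = 2.71 × 27290/1000 = 73.96 mol
n/ν for Cu = 14.93/3 = 4.977
n/ν for HNO3 = 73.96/8 = 9.245
Smallest n/ν is Cu → limiting reagent.
n(Cu(NO3)2) = (3/3) × 14.93 = 14.93 mol
mass = 14.93 × 187.55 = 2800 g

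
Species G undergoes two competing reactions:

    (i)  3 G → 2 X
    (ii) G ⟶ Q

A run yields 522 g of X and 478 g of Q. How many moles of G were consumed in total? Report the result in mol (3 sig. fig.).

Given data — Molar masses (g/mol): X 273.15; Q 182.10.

5.49 mol

n(X) = 522 / 273.15 = 1.911 mol
n(Q) = 478 / 182.10 = 2.625 mol
n(G) via (i) = (3/2)×1.911 = 2.867 mol
n(G) via (ii) = (1/1)×2.625 = 2.625 mol
total n(G) = 2.867 + 2.625 = 5.492 mol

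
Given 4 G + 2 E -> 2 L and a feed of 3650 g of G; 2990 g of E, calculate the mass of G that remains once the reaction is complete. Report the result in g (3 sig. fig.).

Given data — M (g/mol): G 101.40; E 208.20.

n(G) = 3650 / 101.40 = 36.00 mol
n(E) = 2990 / 208.20 = 14.36 mol
n/ν → G: 9.000, E: 7.180; E is limiting.
G consumed = (4/2) × 14.36 = 28.72 mol
G remaining = 36.00 − 28.72 = 7.280 mol
mass = 7.280 × 101.40 = 738.2 g

738 g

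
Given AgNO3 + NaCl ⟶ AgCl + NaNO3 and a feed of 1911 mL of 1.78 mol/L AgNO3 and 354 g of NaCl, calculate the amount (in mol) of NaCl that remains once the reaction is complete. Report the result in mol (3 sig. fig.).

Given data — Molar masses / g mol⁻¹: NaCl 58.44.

2.66 mol

n(AgNO3) = 1.78 × 1911/1000 = 3.402 mol
n(NaCl) = 354.0 / 58.44 = 6.057 mol
n/ν → AgNO3: 3.402, NaCl: 6.057; AgNO3 is limiting.
NaCl consumed = (1/1) × 3.402 = 3.402 mol
NaCl remaining = 6.057 − 3.402 = 2.655 mol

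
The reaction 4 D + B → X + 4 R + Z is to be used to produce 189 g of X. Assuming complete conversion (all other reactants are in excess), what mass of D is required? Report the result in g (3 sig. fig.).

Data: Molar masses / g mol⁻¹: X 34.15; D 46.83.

n(X) = 189 / 34.15 = 5.534 mol
n(D) = (4/1) × 5.534 = 22.14 mol
mass = 22.14 × 46.83 = 1037 g

1040 g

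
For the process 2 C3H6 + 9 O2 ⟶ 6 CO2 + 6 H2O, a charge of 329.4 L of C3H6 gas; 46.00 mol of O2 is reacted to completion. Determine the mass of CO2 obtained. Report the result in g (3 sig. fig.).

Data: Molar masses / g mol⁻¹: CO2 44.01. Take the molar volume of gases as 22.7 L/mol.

n(C3H6) = 329.4 / 22.7 = 14.51 mol
n(O2) = 46.00 mol
n/ν → C3H6: 7.255, O2: 5.111; O2 is limiting.
n(CO2) = (6/9) × 46.00 = 30.67 mol
mass = 30.67 × 44.01 = 1350 g

1350 g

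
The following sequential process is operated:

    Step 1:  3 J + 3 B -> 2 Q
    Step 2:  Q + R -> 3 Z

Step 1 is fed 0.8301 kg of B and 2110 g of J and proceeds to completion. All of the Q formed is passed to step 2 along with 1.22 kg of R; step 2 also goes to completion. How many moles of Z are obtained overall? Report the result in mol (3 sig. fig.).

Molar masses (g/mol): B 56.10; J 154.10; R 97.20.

Step 1:
n(B) = 0.8301×1000 / 56.10 = 14.80 mol
n(J) = 2110 / 154.10 = 13.69 mol
n/ν → B: 4.933, J: 4.563; J is limiting.
n(Q) produced = (2/3) × 13.69 = 9.127 mol
Step 2:
n(Q) available = 9.127 mol
n(R) = 1.220×1000 / 97.20 = 12.55 mol
n/ν → Q: 9.127, R: 12.55; Q is limiting.
n(Z) = (3/1) × 9.127 = 27.38 mol

27.4 mol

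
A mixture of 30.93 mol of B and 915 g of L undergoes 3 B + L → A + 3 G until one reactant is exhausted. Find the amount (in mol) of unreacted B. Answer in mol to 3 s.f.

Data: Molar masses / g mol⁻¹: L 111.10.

n(B) = 30.93 mol
n(L) = 915.0 / 111.10 = 8.236 mol
n/ν for B = 30.93/3 = 10.31
n/ν for L = 8.236/1 = 8.236
Smallest n/ν is L → limiting reagent.
B consumed = (3/1) × 8.236 = 24.71 mol
B remaining = 30.93 − 24.71 = 6.220 mol

6.22 mol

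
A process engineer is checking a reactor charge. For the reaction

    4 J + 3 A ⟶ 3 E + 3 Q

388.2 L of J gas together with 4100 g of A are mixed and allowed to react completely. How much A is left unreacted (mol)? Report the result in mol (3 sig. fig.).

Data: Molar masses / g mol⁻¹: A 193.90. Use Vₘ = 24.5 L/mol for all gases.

n(J) = 388.2 / 24.5 = 15.84 mol
n(A) = 4100 / 193.90 = 21.14 mol
n/ν for J = 15.84/4 = 3.960
n/ν for A = 21.14/3 = 7.047
Smallest n/ν is J → limiting reagent.
A consumed = (3/4) × 15.84 = 11.88 mol
A remaining = 21.14 − 11.88 = 9.260 mol

9.26 mol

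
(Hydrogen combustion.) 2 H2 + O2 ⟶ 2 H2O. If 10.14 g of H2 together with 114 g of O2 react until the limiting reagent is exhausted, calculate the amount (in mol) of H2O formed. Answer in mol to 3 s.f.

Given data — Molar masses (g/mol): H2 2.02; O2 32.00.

n(H2) = 10.14 / 2.02 = 5.020 mol
n(O2) = 114.0 / 32.00 = 3.563 mol
n/ν → H2: 2.510, O2: 3.563; H2 is limiting.
n(H2O) = (2/2) × 5.020 = 5.020 mol

5.02 mol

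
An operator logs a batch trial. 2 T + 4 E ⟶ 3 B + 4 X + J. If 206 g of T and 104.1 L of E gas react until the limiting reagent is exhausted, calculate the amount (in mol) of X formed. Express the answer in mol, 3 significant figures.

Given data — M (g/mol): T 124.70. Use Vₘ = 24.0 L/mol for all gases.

3.30 mol

n(T) = 206.0 / 124.70 = 1.652 mol
n(E) = 104.1 / 24.0 = 4.338 mol
n/ν for T = 1.652/2 = 0.8260
n/ν for E = 4.338/4 = 1.085
Smallest n/ν is T → limiting reagent.
n(X) = (4/2) × 1.652 = 3.304 mol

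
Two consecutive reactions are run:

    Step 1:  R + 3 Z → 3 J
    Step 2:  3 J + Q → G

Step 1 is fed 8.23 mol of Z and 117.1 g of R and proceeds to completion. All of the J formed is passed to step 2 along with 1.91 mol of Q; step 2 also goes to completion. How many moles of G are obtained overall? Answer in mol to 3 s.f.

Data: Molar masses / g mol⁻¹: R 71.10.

1.65 mol

Step 1:
n(Z) = 8.230 mol
n(R) = 117.1 / 71.10 = 1.647 mol
n/ν → Z: 2.743, R: 1.647; R is limiting.
n(J) produced = (3/1) × 1.647 = 4.941 mol
Step 2:
n(J) available = 4.941 mol
n(Q) = 1.910 mol
n/ν → J: 1.647, Q: 1.910; J is limiting.
n(G) = (1/3) × 4.941 = 1.647 mol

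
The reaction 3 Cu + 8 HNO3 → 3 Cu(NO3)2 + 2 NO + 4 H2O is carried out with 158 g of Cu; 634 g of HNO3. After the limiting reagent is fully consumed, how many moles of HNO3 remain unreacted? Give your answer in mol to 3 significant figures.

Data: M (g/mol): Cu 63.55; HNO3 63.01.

n(Cu) = 158.0 / 63.55 = 2.486 mol
n(HNO3) = 634.0 / 63.01 = 10.06 mol
n/ν for Cu = 2.486/3 = 0.8287
n/ν for HNO3 = 10.06/8 = 1.258
Smallest n/ν is Cu → limiting reagent.
HNO3 consumed = (8/3) × 2.486 = 6.629 mol
HNO3 remaining = 10.06 − 6.629 = 3.431 mol

3.43 mol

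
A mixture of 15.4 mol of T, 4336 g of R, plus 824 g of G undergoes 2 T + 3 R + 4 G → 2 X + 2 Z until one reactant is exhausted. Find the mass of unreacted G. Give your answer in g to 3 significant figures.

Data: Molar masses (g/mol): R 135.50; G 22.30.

n(T) = 15.40 mol
n(R) = 4336 / 135.50 = 32.00 mol
n(G) = 824.0 / 22.30 = 36.95 mol
n/ν for T = 15.40/2 = 7.700
n/ν for R = 32.00/3 = 10.67
n/ν for G = 36.95/4 = 9.238
Smallest n/ν is T → limiting reagent.
G consumed = (4/2) × 15.40 = 30.80 mol
G remaining = 36.95 − 30.80 = 6.150 mol
mass = 6.150 × 22.30 = 137.1 g

137 g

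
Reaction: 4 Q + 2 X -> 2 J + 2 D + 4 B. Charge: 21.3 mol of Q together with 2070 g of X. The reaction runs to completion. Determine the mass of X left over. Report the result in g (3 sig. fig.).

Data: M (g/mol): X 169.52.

265 g

n(Q) = 21.30 mol
n(X) = 2070 / 169.52 = 12.21 mol
n/ν for Q = 21.30/4 = 5.325
n/ν for X = 12.21/2 = 6.105
Smallest n/ν is Q → limiting reagent.
X consumed = (2/4) × 21.30 = 10.65 mol
X remaining = 12.21 − 10.65 = 1.560 mol
mass = 1.560 × 169.52 = 264.5 g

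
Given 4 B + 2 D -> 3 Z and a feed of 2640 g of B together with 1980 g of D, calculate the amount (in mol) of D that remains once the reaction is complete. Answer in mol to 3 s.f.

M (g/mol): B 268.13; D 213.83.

4.34 mol

n(B) = 2640 / 268.13 = 9.846 mol
n(D) = 1980 / 213.83 = 9.260 mol
n/ν → B: 2.462, D: 4.630; B is limiting.
D consumed = (2/4) × 9.846 = 4.923 mol
D remaining = 9.260 − 4.923 = 4.337 mol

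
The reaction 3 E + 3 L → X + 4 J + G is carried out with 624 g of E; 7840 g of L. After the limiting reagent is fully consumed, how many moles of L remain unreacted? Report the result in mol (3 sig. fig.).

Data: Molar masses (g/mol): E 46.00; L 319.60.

n(E) = 624.0 / 46.00 = 13.57 mol
n(L) = 7840 / 319.60 = 24.53 mol
n/ν → E: 4.523, L: 8.177; E is limiting.
L consumed = (3/3) × 13.57 = 13.57 mol
L remaining = 24.53 − 13.57 = 10.96 mol

11.0 mol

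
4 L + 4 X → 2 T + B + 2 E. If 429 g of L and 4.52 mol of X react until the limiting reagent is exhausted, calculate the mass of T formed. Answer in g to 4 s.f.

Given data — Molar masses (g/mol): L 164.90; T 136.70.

177.8 g

n(L) = 429.0 / 164.90 = 2.602 mol
n(X) = 4.520 mol
n/ν for L = 2.602/4 = 0.6505
n/ν for X = 4.520/4 = 1.130
Smallest n/ν is L → limiting reagent.
n(T) = (2/4) × 2.602 = 1.301 mol
mass = 1.301 × 136.70 = 177.8 g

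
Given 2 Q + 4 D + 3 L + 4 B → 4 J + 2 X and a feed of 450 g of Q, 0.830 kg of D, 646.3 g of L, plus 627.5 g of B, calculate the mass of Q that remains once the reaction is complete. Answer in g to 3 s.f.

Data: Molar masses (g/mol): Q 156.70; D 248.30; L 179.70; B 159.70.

n(Q) = 450.0 / 156.70 = 2.872 mol
n(D) = 0.8300×1000 / 248.30 = 3.343 mol
n(L) = 646.3 / 179.70 = 3.597 mol
n(B) = 627.5 / 159.70 = 3.929 mol
n/ν for Q = 2.872/2 = 1.436
n/ν for D = 3.343/4 = 0.8358
n/ν for L = 3.597/3 = 1.199
n/ν for B = 3.929/4 = 0.9823
Smallest n/ν is D → limiting reagent.
Q consumed = (2/4) × 3.343 = 1.672 mol
Q remaining = 2.872 − 1.672 = 1.200 mol
mass = 1.200 × 156.70 = 188.0 g

188 g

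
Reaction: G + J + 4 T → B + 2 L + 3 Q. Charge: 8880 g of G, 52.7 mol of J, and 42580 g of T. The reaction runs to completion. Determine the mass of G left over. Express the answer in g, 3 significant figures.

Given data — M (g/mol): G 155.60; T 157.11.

n(G) = 8880 / 155.60 = 57.07 mol
n(J) = 52.70 mol
n(T) = 42580 / 157.11 = 271.0 mol
n/ν → G: 57.07, J: 52.70, T: 67.75; J is limiting.
G consumed = (1/1) × 52.70 = 52.70 mol
G remaining = 57.07 − 52.70 = 4.370 mol
mass = 4.370 × 155.60 = 680.0 g

680 g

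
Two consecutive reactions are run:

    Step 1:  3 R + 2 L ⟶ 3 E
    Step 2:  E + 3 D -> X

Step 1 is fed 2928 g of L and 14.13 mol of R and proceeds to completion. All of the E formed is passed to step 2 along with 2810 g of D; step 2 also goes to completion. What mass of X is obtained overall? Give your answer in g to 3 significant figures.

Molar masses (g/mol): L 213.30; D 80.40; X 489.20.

5700 g

Step 1:
n(L) = 2928 / 213.30 = 13.73 mol
n(R) = 14.13 mol
n/ν → L: 6.865, R: 4.710; R is limiting.
n(E) produced = (3/3) × 14.13 = 14.13 mol
Step 2:
n(E) available = 14.13 mol
n(D) = 2810 / 80.40 = 34.95 mol
n/ν → E: 14.13, D: 11.65; D is limiting.
n(X) = (1/3) × 34.95 = 11.65 mol
mass = 11.65 × 489.20 = 5699 g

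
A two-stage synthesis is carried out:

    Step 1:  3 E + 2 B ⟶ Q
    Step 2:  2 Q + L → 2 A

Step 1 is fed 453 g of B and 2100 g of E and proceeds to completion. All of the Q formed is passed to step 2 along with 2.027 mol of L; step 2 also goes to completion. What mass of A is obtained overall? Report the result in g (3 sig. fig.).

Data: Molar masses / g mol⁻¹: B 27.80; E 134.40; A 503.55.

2040 g

Step 1:
n(B) = 453.0 / 27.80 = 16.29 mol
n(E) = 2100 / 134.40 = 15.63 mol
n/ν for B = 16.29/2 = 8.145
n/ν for E = 15.63/3 = 5.210
Smallest n/ν is E → limiting reagent.
n(Q) produced = (1/3) × 15.63 = 5.210 mol
Step 2:
n(Q) available = 5.210 mol
n(L) = 2.027 mol
n/ν for Q = 5.210/2 = 2.605
n/ν for L = 2.027/1 = 2.027
Smallest n/ν is L → limiting reagent.
n(A) = (2/1) × 2.027 = 4.054 mol
mass = 4.054 × 503.55 = 2041 g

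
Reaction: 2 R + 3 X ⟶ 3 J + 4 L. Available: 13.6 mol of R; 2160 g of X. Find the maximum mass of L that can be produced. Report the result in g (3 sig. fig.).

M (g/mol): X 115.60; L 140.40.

n(R) = 13.60 mol
n(X) = 2160 / 115.60 = 18.69 mol
n/ν for R = 13.60/2 = 6.800
n/ν for X = 18.69/3 = 6.230
Smallest n/ν is X → limiting reagent.
n(L) = (4/3) × 18.69 = 24.92 mol
mass = 24.92 × 140.40 = 3499 g

3500 g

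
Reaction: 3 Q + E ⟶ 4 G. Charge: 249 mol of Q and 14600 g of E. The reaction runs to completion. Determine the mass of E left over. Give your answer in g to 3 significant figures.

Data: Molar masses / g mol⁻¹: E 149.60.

2180 g

n(Q) = 249.0 mol
n(E) = 14600 / 149.60 = 97.59 mol
n/ν for Q = 249.0/3 = 83.00
n/ν for E = 97.59/1 = 97.59
Smallest n/ν is Q → limiting reagent.
E consumed = (1/3) × 249.0 = 83.00 mol
E remaining = 97.59 − 83.00 = 14.59 mol
mass = 14.59 × 149.60 = 2183 g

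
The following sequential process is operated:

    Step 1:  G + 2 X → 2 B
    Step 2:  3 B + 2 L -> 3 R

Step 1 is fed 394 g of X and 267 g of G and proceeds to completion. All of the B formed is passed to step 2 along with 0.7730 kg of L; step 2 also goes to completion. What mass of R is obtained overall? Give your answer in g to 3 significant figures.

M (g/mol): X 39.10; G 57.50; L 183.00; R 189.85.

Step 1:
n(X) = 394.0 / 39.10 = 10.08 mol
n(G) = 267.0 / 57.50 = 4.643 mol
n/ν for X = 10.08/2 = 5.040
n/ν for G = 4.643/1 = 4.643
Smallest n/ν is G → limiting reagent.
n(B) produced = (2/1) × 4.643 = 9.286 mol
Step 2:
n(B) available = 9.286 mol
n(L) = 0.7730×1000 / 183.00 = 4.224 mol
n/ν for B = 9.286/3 = 3.095
n/ν for L = 4.224/2 = 2.112
Smallest n/ν is L → limiting reagent.
n(R) = (3/2) × 4.224 = 6.336 mol
mass = 6.336 × 189.85 = 1203 g

1200 g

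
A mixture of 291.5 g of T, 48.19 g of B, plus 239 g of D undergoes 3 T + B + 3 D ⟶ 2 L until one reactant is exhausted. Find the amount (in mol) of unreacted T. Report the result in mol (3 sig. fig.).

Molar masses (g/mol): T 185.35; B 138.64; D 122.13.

n(T) = 291.5 / 185.35 = 1.573 mol
n(B) = 48.19 / 138.64 = 0.3476 mol
n(D) = 239.0 / 122.13 = 1.957 mol
n/ν → T: 0.5243, B: 0.3476, D: 0.6523; B is limiting.
T consumed = (3/1) × 0.3476 = 1.043 mol
T remaining = 1.573 − 1.043 = 0.5300 mol

0.530 mol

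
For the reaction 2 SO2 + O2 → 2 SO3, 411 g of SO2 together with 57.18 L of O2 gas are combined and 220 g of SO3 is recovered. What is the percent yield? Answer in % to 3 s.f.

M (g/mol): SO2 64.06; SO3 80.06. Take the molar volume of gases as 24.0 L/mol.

n(SO2) = 411.0 / 64.06 = 6.416 mol
n(O2) = 57.18 / 24.0 = 2.383 mol
n/ν for SO2 = 6.416/2 = 3.208
n/ν for O2 = 2.383/1 = 2.383
Smallest n/ν is O2 → limiting reagent.
theoretical n(SO3) = (2/1) × 2.383 = 4.766 mol → 381.6 g
% yield = 220 / 381.6 × 100 = 57.65 %

57.7 %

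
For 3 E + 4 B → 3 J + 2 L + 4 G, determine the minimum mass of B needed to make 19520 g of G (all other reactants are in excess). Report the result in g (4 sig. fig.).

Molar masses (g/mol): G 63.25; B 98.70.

n(G) = 19520 / 63.25 = 308.6 mol
n(B) = (4/4) × 308.6 = 308.6 mol
mass = 308.6 × 98.70 = 30460 g

30460 g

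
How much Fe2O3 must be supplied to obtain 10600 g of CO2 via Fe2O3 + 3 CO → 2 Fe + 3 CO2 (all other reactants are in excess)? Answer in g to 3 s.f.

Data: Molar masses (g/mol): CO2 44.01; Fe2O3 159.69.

12800 g

n(CO2) = 10600 / 44.01 = 240.9 mol
n(Fe2O3) = (1/3) × 240.9 = 80.30 mol
mass = 80.30 × 159.69 = 12820 g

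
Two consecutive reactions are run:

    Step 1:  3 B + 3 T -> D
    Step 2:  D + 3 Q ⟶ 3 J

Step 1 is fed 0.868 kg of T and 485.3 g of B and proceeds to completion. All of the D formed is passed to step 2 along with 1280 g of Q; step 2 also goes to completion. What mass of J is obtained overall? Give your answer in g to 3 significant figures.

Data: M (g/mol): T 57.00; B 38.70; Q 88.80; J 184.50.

Step 1:
n(T) = 0.8680×1000 / 57.00 = 15.23 mol
n(B) = 485.3 / 38.70 = 12.54 mol
n/ν for T = 15.23/3 = 5.077
n/ν for B = 12.54/3 = 4.180
Smallest n/ν is B → limiting reagent.
n(D) produced = (1/3) × 12.54 = 4.180 mol
Step 2:
n(D) available = 4.180 mol
n(Q) = 1280 / 88.80 = 14.41 mol
n/ν for D = 4.180/1 = 4.180
n/ν for Q = 14.41/3 = 4.803
Smallest n/ν is D → limiting reagent.
n(J) = (3/1) × 4.180 = 12.54 mol
mass = 12.54 × 184.50 = 2314 g

2310 g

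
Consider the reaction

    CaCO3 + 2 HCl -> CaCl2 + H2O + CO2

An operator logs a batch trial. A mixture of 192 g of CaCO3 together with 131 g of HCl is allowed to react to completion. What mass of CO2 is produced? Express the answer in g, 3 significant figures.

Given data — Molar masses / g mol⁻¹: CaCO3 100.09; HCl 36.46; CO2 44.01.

n(CaCO3) = 192.0 / 100.09 = 1.918 mol
n(HCl) = 131.0 / 36.46 = 3.593 mol
n/ν for CaCO3 = 1.918/1 = 1.918
n/ν for HCl = 3.593/2 = 1.797
Smallest n/ν is HCl → limiting reagent.
n(CO2) = (1/2) × 3.593 = 1.797 mol
mass = 1.797 × 44.01 = 79.09 g

79.1 g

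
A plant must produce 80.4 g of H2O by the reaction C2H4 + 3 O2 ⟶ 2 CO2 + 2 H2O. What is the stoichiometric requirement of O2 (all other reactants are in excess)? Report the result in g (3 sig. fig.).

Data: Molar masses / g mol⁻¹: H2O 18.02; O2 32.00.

214 g

n(H2O) = 80.4 / 18.02 = 4.462 mol
n(O2) = (3/2) × 4.462 = 6.693 mol
mass = 6.693 × 32.00 = 214.2 g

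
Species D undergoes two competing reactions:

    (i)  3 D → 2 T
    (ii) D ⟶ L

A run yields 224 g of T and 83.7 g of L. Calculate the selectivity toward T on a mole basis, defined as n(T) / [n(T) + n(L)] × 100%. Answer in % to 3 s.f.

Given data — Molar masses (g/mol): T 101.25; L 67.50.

64.1 %

n(T) = 224 / 101.25 = 2.212 mol
n(L) = 83.7 / 67.50 = 1.240 mol
selectivity = 2.212/(2.212+1.240) × 100 = 64.08 %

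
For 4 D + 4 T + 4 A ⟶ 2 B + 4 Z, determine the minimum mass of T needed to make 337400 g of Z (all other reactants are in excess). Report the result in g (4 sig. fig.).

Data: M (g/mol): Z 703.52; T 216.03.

103600 g

n(Z) = 337400 / 703.52 = 479.6 mol
n(T) = (4/4) × 479.6 = 479.6 mol
mass = 479.6 × 216.03 = 103600 g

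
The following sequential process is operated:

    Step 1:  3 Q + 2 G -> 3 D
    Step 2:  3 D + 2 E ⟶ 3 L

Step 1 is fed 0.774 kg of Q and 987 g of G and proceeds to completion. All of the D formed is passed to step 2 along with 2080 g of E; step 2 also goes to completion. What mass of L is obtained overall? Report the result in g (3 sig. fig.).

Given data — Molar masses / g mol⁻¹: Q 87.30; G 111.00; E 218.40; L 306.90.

2720 g

Step 1:
n(Q) = 0.7740×1000 / 87.30 = 8.866 mol
n(G) = 987.0 / 111.00 = 8.892 mol
n/ν → Q: 2.955, G: 4.446; Q is limiting.
n(D) produced = (3/3) × 8.866 = 8.866 mol
Step 2:
n(D) available = 8.866 mol
n(E) = 2080 / 218.40 = 9.524 mol
n/ν → D: 2.955, E: 4.762; D is limiting.
n(L) = (3/3) × 8.866 = 8.866 mol
mass = 8.866 × 306.90 = 2721 g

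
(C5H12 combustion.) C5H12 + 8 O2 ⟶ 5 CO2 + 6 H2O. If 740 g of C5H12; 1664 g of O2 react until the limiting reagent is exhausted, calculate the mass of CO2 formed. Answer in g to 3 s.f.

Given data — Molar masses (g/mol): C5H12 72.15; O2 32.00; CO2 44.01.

1430 g

n(C5H12) = 740.0 / 72.15 = 10.26 mol
n(O2) = 1664 / 32.00 = 52.00 mol
n/ν for C5H12 = 10.26/1 = 10.26
n/ν for O2 = 52.00/8 = 6.500
Smallest n/ν is O2 → limiting reagent.
n(CO2) = (5/8) × 52.00 = 32.50 mol
mass = 32.50 × 44.01 = 1430 g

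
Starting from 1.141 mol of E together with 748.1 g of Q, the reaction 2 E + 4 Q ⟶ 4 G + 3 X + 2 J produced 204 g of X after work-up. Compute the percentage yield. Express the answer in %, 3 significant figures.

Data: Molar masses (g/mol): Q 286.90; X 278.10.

n(E) = 1.141 mol
n(Q) = 748.1 / 286.90 = 2.608 mol
n/ν for E = 1.141/2 = 0.5705
n/ν for Q = 2.608/4 = 0.6520
Smallest n/ν is E → limiting reagent.
theoretical n(X) = (3/2) × 1.141 = 1.712 mol → 476.1 g
% yield = 204 / 476.1 × 100 = 42.85 %

42.9 %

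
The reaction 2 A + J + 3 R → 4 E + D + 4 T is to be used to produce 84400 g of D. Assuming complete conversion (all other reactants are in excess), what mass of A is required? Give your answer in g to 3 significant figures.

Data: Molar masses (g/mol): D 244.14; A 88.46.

61200 g

n(D) = 84400 / 244.14 = 345.7 mol
n(A) = (2/1) × 345.7 = 691.4 mol
mass = 691.4 × 88.46 = 61160 g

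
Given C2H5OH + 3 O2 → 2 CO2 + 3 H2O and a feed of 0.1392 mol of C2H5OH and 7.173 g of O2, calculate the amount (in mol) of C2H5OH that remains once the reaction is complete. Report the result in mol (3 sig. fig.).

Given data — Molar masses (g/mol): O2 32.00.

n(C2H5OH) = 0.1392 mol
n(O2) = 7.173 / 32.00 = 0.2242 mol
n/ν → C2H5OH: 0.1392, O2: 0.07473; O2 is limiting.
C2H5OH consumed = (1/3) × 0.2242 = 0.07473 mol
C2H5OH remaining = 0.1392 − 0.07473 = 0.06447 mol

0.0645 mol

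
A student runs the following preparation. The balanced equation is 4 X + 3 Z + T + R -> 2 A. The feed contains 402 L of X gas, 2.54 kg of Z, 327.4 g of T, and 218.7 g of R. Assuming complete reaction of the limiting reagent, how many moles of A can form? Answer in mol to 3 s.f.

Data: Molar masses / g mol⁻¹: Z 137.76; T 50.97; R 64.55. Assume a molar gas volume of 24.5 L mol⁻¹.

6.78 mol

n(X) = 402.0 / 24.5 = 16.41 mol
n(Z) = 2.540×1000 / 137.76 = 18.44 mol
n(T) = 327.4 / 50.97 = 6.423 mol
n(R) = 218.7 / 64.55 = 3.388 mol
n/ν for X = 16.41/4 = 4.103
n/ν for Z = 18.44/3 = 6.147
n/ν for T = 6.423/1 = 6.423
n/ν for R = 3.388/1 = 3.388
Smallest n/ν is R → limiting reagent.
n(A) = (2/1) × 3.388 = 6.776 mol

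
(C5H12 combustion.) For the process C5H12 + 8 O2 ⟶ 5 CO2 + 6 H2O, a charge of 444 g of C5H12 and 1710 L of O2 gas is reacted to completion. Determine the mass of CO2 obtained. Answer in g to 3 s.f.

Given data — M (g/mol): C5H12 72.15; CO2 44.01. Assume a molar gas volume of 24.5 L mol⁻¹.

1350 g

n(C5H12) = 444.0 / 72.15 = 6.154 mol
n(O2) = 1710 / 24.5 = 69.80 mol
n/ν for C5H12 = 6.154/1 = 6.154
n/ν for O2 = 69.80/8 = 8.725
Smallest n/ν is C5H12 → limiting reagent.
n(CO2) = (5/1) × 6.154 = 30.77 mol
mass = 30.77 × 44.01 = 1354 g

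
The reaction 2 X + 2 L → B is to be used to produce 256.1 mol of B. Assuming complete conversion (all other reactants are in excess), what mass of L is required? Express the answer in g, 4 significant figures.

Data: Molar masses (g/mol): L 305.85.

156700 g

n(B) = 256.1 mol
n(L) = (2/1) × 256.1 = 512.2 mol
mass = 512.2 × 305.85 = 156700 g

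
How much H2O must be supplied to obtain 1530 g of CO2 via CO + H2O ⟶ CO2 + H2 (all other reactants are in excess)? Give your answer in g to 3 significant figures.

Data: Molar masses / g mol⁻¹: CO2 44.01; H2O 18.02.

626 g

n(CO2) = 1530 / 44.01 = 34.76 mol
n(H2O) = (1/1) × 34.76 = 34.76 mol
mass = 34.76 × 18.02 = 626.4 g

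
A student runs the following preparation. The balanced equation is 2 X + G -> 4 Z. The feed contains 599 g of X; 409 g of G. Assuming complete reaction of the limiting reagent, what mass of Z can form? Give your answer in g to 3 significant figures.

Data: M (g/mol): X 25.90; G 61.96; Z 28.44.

n(X) = 599.0 / 25.90 = 23.13 mol
n(G) = 409.0 / 61.96 = 6.601 mol
n/ν for X = 23.13/2 = 11.57
n/ν for G = 6.601/1 = 6.601
Smallest n/ν is G → limiting reagent.
n(Z) = (4/1) × 6.601 = 26.40 mol
mass = 26.40 × 28.44 = 750.8 g

751 g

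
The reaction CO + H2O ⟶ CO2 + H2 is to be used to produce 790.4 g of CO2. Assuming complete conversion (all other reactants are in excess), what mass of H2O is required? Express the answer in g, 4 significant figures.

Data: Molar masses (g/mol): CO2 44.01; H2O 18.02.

n(CO2) = 790.4 / 44.01 = 17.96 mol
n(H2O) = (1/1) × 17.96 = 17.96 mol
mass = 17.96 × 18.02 = 323.6 g

323.6 g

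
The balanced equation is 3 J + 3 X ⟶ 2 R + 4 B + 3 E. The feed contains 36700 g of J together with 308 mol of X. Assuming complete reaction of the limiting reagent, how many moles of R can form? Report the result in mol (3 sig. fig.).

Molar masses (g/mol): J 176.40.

139 mol

n(J) = 36700 / 176.40 = 208.0 mol
n(X) = 308.0 mol
n/ν for J = 208.0/3 = 69.33
n/ν for X = 308.0/3 = 102.7
Smallest n/ν is J → limiting reagent.
n(R) = (2/3) × 208.0 = 138.7 mol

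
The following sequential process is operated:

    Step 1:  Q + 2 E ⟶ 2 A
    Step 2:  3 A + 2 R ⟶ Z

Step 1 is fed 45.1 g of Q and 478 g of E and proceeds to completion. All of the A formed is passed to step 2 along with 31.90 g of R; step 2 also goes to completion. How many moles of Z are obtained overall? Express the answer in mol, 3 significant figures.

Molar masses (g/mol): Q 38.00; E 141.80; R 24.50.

Step 1:
n(Q) = 45.10 / 38.00 = 1.187 mol
n(E) = 478.0 / 141.80 = 3.371 mol
n/ν → Q: 1.187, E: 1.686; Q is limiting.
n(A) produced = (2/1) × 1.187 = 2.374 mol
Step 2:
n(A) available = 2.374 mol
n(R) = 31.90 / 24.50 = 1.302 mol
n/ν → A: 0.7913, R: 0.6510; R is limiting.
n(Z) = (1/2) × 1.302 = 0.6510 mol

0.651 mol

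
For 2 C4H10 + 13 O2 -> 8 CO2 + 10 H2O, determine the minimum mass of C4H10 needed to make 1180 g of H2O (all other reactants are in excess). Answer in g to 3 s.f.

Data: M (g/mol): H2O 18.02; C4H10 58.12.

761 g

n(H2O) = 1180 / 18.02 = 65.48 mol
n(C4H10) = (2/10) × 65.48 = 13.10 mol
mass = 13.10 × 58.12 = 761.4 g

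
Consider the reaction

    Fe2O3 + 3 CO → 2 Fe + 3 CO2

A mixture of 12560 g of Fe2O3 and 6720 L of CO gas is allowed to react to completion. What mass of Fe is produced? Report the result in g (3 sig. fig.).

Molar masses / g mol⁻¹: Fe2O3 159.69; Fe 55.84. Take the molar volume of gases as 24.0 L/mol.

n(Fe2O3) = 12560 / 159.69 = 78.65 mol
n(CO) = 6720 / 24.0 = 280.0 mol
n/ν → Fe2O3: 78.65, CO: 93.33; Fe2O3 is limiting.
n(Fe) = (2/1) × 78.65 = 157.3 mol
mass = 157.3 × 55.84 = 8784 g

8780 g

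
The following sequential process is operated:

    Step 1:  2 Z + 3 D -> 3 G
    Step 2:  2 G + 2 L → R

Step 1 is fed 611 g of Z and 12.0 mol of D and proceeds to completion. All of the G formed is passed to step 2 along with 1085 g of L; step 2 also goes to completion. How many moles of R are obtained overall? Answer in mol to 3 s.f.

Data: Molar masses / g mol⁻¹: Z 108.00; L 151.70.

3.58 mol

Step 1:
n(Z) = 611.0 / 108.00 = 5.657 mol
n(D) = 12.00 mol
n/ν → Z: 2.829, D: 4.000; Z is limiting.
n(G) produced = (3/2) × 5.657 = 8.486 mol
Step 2:
n(G) available = 8.486 mol
n(L) = 1085 / 151.70 = 7.152 mol
n/ν → G: 4.243, L: 3.576; L is limiting.
n(R) = (1/2) × 7.152 = 3.576 mol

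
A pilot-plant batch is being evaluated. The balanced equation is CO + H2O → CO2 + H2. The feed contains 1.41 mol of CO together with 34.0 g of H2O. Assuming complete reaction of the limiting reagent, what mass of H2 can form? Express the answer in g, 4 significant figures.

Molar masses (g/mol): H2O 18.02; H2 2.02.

n(CO) = 1.410 mol
n(H2O) = 34.00 / 18.02 = 1.887 mol
n/ν → CO: 1.410, H2O: 1.887; CO is limiting.
n(H2) = (1/1) × 1.410 = 1.410 mol
mass = 1.410 × 2.02 = 2.848 g

2.848 g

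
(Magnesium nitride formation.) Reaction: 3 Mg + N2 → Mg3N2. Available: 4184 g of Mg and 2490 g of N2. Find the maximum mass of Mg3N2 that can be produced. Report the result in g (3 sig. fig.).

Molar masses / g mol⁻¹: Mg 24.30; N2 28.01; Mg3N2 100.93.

5790 g

n(Mg) = 4184 / 24.30 = 172.2 mol
n(N2) = 2490 / 28.01 = 88.90 mol
n/ν for Mg = 172.2/3 = 57.40
n/ν for N2 = 88.90/1 = 88.90
Smallest n/ν is Mg → limiting reagent.
n(Mg3N2) = (1/3) × 172.2 = 57.40 mol
mass = 57.40 × 100.93 = 5793 g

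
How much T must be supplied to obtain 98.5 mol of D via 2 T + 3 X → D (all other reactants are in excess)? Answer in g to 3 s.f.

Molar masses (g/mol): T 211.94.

41800 g

n(D) = 98.50 mol
n(T) = (2/1) × 98.50 = 197.0 mol
mass = 197.0 × 211.94 = 41750 g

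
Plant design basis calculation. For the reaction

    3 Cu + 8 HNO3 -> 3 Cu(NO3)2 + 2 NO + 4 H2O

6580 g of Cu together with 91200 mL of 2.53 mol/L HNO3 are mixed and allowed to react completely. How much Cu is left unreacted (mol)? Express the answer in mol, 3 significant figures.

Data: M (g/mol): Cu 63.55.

17.0 mol

n(Cu) = 6580 / 63.55 = 103.5 mol
n(HNO3) = 2.53 × 91200/1000 = 230.7 mol
n/ν for Cu = 103.5/3 = 34.50
n/ν for HNO3 = 230.7/8 = 28.84
Smallest n/ν is HNO3 → limiting reagent.
Cu consumed = (3/8) × 230.7 = 86.51 mol
Cu remaining = 103.5 − 86.51 = 16.99 mol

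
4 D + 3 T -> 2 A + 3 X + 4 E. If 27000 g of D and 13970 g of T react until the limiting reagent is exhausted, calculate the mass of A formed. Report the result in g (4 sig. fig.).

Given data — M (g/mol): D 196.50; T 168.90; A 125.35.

6912 g

n(D) = 27000 / 196.50 = 137.4 mol
n(T) = 13970 / 168.90 = 82.71 mol
n/ν for D = 137.4/4 = 34.35
n/ν for T = 82.71/3 = 27.57
Smallest n/ν is T → limiting reagent.
n(A) = (2/3) × 82.71 = 55.14 mol
mass = 55.14 × 125.35 = 6912 g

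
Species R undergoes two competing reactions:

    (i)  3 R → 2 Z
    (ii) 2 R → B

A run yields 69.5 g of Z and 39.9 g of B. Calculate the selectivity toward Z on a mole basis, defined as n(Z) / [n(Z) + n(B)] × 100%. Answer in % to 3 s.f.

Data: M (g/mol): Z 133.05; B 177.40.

n(Z) = 69.5 / 133.05 = 0.5224 mol
n(B) = 39.9 / 177.40 = 0.2249 mol
selectivity = 0.5224/(0.5224+0.2249) × 100 = 69.90 %

69.9 %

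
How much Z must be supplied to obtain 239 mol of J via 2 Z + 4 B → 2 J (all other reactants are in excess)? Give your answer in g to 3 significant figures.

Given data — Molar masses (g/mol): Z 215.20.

51400 g

n(J) = 239.0 mol
n(Z) = (2/2) × 239.0 = 239.0 mol
mass = 239.0 × 215.20 = 51430 g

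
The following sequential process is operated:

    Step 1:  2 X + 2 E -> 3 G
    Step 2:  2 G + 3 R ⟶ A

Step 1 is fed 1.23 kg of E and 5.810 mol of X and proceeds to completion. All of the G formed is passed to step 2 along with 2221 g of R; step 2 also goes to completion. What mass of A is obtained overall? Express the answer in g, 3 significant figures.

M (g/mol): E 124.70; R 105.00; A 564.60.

Step 1:
n(E) = 1.230×1000 / 124.70 = 9.864 mol
n(X) = 5.810 mol
n/ν → E: 4.932, X: 2.905; X is limiting.
n(G) produced = (3/2) × 5.810 = 8.715 mol
Step 2:
n(G) available = 8.715 mol
n(R) = 2221 / 105.00 = 21.15 mol
n/ν → G: 4.358, R: 7.050; G is limiting.
n(A) = (1/2) × 8.715 = 4.358 mol
mass = 4.358 × 564.60 = 2461 g

2460 g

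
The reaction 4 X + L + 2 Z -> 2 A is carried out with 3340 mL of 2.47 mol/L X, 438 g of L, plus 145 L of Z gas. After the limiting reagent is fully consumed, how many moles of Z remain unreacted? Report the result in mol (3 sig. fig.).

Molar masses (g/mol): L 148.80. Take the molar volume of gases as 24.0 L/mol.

1.92 mol

n(X) = 2.47 × 3340/1000 = 8.250 mol
n(L) = 438.0 / 148.80 = 2.944 mol
n(Z) = 145.0 / 24.0 = 6.042 mol
n/ν for X = 8.250/4 = 2.063
n/ν for L = 2.944/1 = 2.944
n/ν for Z = 6.042/2 = 3.021
Smallest n/ν is X → limiting reagent.
Z consumed = (2/4) × 8.250 = 4.125 mol
Z remaining = 6.042 − 4.125 = 1.917 mol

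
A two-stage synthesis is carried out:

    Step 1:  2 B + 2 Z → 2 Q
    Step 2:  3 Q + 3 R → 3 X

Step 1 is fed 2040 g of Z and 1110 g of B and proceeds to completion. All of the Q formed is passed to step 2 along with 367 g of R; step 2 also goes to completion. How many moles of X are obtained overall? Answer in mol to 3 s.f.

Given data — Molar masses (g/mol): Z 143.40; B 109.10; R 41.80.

8.78 mol

Step 1:
n(Z) = 2040 / 143.40 = 14.23 mol
n(B) = 1110 / 109.10 = 10.17 mol
n/ν for Z = 14.23/2 = 7.115
n/ν for B = 10.17/2 = 5.085
Smallest n/ν is B → limiting reagent.
n(Q) produced = (2/2) × 10.17 = 10.17 mol
Step 2:
n(Q) available = 10.17 mol
n(R) = 367.0 / 41.80 = 8.780 mol
n/ν for Q = 10.17/3 = 3.390
n/ν for R = 8.780/3 = 2.927
Smallest n/ν is R → limiting reagent.
n(X) = (3/3) × 8.780 = 8.780 mol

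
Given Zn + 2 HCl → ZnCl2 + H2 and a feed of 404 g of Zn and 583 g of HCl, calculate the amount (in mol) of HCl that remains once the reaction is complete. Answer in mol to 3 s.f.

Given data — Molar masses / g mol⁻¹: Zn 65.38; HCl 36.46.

3.63 mol

n(Zn) = 404.0 / 65.38 = 6.179 mol
n(HCl) = 583.0 / 36.46 = 15.99 mol
n/ν for Zn = 6.179/1 = 6.179
n/ν for HCl = 15.99/2 = 7.995
Smallest n/ν is Zn → limiting reagent.
HCl consumed = (2/1) × 6.179 = 12.36 mol
HCl remaining = 15.99 − 12.36 = 3.630 mol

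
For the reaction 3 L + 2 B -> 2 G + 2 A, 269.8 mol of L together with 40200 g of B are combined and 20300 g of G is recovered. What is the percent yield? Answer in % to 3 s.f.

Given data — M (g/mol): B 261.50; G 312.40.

n(L) = 269.8 mol
n(B) = 40200 / 261.50 = 153.7 mol
n/ν for L = 269.8/3 = 89.93
n/ν for B = 153.7/2 = 76.85
Smallest n/ν is B → limiting reagent.
theoretical n(G) = (2/2) × 153.7 = 153.7 mol → 48020 g
% yield = 20300 / 48020 × 100 = 42.27 %

42.3 %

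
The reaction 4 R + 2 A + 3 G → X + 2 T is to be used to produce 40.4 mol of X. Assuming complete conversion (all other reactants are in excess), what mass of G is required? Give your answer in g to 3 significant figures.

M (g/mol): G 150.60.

n(X) = 40.40 mol
n(G) = (3/1) × 40.40 = 121.2 mol
mass = 121.2 × 150.60 = 18250 g

18300 g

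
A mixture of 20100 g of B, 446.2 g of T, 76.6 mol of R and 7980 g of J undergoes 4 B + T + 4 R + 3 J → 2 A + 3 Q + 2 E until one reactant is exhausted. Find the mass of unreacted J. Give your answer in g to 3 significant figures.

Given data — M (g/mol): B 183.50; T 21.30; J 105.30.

n(B) = 20100 / 183.50 = 109.5 mol
n(T) = 446.2 / 21.30 = 20.95 mol
n(R) = 76.60 mol
n(J) = 7980 / 105.30 = 75.78 mol
n/ν for B = 109.5/4 = 27.38
n/ν for T = 20.95/1 = 20.95
n/ν for R = 76.60/4 = 19.15
n/ν for J = 75.78/3 = 25.26
Smallest n/ν is R → limiting reagent.
J consumed = (3/4) × 76.60 = 57.45 mol
J remaining = 75.78 − 57.45 = 18.33 mol
mass = 18.33 × 105.30 = 1930 g

1930 g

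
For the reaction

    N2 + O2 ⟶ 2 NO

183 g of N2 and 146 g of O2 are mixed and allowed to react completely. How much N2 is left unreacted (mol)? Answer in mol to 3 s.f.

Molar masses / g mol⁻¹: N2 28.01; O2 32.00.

n(N2) = 183.0 / 28.01 = 6.533 mol
n(O2) = 146.0 / 32.00 = 4.563 mol
n/ν for N2 = 6.533/1 = 6.533
n/ν for O2 = 4.563/1 = 4.563
Smallest n/ν is O2 → limiting reagent.
N2 consumed = (1/1) × 4.563 = 4.563 mol
N2 remaining = 6.533 − 4.563 = 1.970 mol

1.97 mol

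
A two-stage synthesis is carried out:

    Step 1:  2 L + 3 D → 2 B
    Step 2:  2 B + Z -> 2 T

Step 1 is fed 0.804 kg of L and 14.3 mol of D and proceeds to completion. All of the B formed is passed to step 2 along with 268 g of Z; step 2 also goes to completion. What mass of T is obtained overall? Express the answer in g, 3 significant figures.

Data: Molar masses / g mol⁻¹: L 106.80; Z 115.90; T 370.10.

Step 1:
n(L) = 0.8040×1000 / 106.80 = 7.528 mol
n(D) = 14.30 mol
n/ν for L = 7.528/2 = 3.764
n/ν for D = 14.30/3 = 4.767
Smallest n/ν is L → limiting reagent.
n(B) produced = (2/2) × 7.528 = 7.528 mol
Step 2:
n(B) available = 7.528 mol
n(Z) = 268.0 / 115.90 = 2.312 mol
n/ν for B = 7.528/2 = 3.764
n/ν for Z = 2.312/1 = 2.312
Smallest n/ν is Z → limiting reagent.
n(T) = (2/1) × 2.312 = 4.624 mol
mass = 4.624 × 370.10 = 1711 g

1710 g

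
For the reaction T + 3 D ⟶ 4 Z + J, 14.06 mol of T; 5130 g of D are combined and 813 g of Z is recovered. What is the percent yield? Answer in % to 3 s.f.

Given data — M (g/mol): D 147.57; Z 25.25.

n(T) = 14.06 mol
n(D) = 5130 / 147.57 = 34.76 mol
n/ν for T = 14.06/1 = 14.06
n/ν for D = 34.76/3 = 11.59
Smallest n/ν is D → limiting reagent.
theoretical n(Z) = (4/3) × 34.76 = 46.35 mol → 1170 g
% yield = 813 / 1170 × 100 = 69.49 %

69.5 %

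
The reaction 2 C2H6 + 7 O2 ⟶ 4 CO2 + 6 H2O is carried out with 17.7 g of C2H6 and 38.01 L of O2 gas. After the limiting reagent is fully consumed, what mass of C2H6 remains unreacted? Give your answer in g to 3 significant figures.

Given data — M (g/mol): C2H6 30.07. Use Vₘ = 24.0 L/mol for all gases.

4.09 g

n(C2H6) = 17.70 / 30.07 = 0.5886 mol
n(O2) = 38.01 / 24.0 = 1.584 mol
n/ν for C2H6 = 0.5886/2 = 0.2943
n/ν for O2 = 1.584/7 = 0.2263
Smallest n/ν is O2 → limiting reagent.
C2H6 consumed = (2/7) × 1.584 = 0.4526 mol
C2H6 remaining = 0.5886 − 0.4526 = 0.1360 mol
mass = 0.1360 × 30.07 = 4.090 g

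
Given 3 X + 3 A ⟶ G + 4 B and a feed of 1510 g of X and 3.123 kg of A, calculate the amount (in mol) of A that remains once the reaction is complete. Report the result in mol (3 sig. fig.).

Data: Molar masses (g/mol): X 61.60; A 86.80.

11.5 mol

n(X) = 1510 / 61.60 = 24.51 mol
n(A) = 3.123×1000 / 86.80 = 35.98 mol
n/ν for X = 24.51/3 = 8.170
n/ν for A = 35.98/3 = 11.99
Smallest n/ν is X → limiting reagent.
A consumed = (3/3) × 24.51 = 24.51 mol
A remaining = 35.98 − 24.51 = 11.47 mol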